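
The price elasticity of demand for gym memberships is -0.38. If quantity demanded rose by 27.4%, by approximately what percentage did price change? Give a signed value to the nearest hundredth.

-72.11

%ΔQ ≈ E × %ΔP ⇒ %ΔP = %ΔQ / E = (27.4%)/(-0.38) ≈ -72.11%.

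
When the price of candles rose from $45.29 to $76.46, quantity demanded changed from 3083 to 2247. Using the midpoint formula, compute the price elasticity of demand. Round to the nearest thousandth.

%ΔQ = (2247 − 3083)/[(3083 + 2247)/2] = -836/2665 ≈ -0.3137.
%ΔP = (76.46 − 45.29)/[(45.29 + 76.46)/2] = 31.17/60.875 ≈ 0.5120.
Arc elasticity E = %ΔQ/%ΔP ≈ -0.3137/0.5120 ≈ -0.613.
|E| < 1: demand is inelastic over this range.

-0.613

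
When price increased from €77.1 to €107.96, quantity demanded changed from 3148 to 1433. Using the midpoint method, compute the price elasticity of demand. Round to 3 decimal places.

%ΔQ = (1433 − 3148)/[(3148 + 1433)/2] = -1715/2290.5 ≈ -0.7487.
%Δp = (107.96 − 77.1)/[(77.1 + 107.96)/2] = 30.86/92.53 ≈ 0.3335.
Arc elasticity E = %ΔQ/%Δp ≈ -0.7487/0.3335 ≈ -2.245.
|E| > 1: demand is elastic over this range.

-2.245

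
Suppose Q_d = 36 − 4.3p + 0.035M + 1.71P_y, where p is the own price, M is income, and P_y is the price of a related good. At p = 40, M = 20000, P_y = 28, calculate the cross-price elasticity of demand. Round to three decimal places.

First evaluate Q_d: 36 − 4.3(40) + 0.035(20000) + 1.71(28) = 36 − 172 + 700 + 47.88 = 611.88.
∂Q_d/∂P_y = +1.71, so E_xy = 1.71·(28/611.88) ≈ 0.078.
E_xy > 0: the goods are substitutes.

0.078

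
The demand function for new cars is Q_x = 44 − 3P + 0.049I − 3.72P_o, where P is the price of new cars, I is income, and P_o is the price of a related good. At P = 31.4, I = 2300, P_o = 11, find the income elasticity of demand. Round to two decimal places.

5.22

First evaluate Q_x: 44 − 3(31.4) + 0.049(2300) − 3.72(11) = 44 − 94.2 + 112.7 − 40.92 = 21.58.
∂Q_x/∂I = +0.049, so E_I = 0.049·(2300/21.58) ≈ 5.22.
E_I > 1: normal good (luxury).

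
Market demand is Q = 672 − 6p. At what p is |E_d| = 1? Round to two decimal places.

For linear demand Q = a − bp, E = −bp/(a − bp). |E| = 1 ⇒ bp = a − bp ⇒ p = a/(2b).
p = 672/(2·6) = 56.00.

56.00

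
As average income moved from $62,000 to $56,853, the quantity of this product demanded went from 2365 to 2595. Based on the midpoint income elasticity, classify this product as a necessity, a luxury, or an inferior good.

inferior

%ΔQ = (2595 − 2365)/[(2365+2595)/2] = 230/2480 ≈ 0.0927.
%ΔM = (56,853 − 62,000)/[(62,000+56,853)/2] = -5147/59426.5 ≈ -0.0866.
E_I = %ΔQ/%ΔM ≈ -1.071.
E_I < 0: inferior good.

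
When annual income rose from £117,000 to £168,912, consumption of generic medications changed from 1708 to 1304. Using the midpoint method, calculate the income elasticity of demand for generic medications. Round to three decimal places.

-0.739

%ΔQ = (1304 − 1708)/[(1708+1304)/2] = -404/1506 ≈ -0.2683.
%ΔI = (168,912 − 117,000)/[(117,000+168,912)/2] = 51912/142956 ≈ 0.3631.
E_I = %ΔQ/%ΔI ≈ -0.739.
E_I < 0: inferior good.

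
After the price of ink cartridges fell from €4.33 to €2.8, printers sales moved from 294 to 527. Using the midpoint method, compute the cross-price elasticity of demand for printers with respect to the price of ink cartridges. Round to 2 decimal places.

-1.32

%ΔQ_x = (527 − 294)/[(294+527)/2] = 233/410.5 ≈ 0.5676.
%ΔP_y = (2.8 − 4.33)/[(4.33+2.8)/2] ≈ -0.4292.
E_xy = 0.5676/-0.4292 ≈ -1.32.
E_xy < 0, so printers and ink cartridges are complements.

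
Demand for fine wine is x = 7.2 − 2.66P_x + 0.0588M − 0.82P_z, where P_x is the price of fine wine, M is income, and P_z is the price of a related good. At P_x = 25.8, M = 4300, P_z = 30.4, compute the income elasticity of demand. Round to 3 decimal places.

1.519

At the given point, x = 7.2 − 2.66(25.8) + 0.0588(4300) − 0.82(30.4) = 7.2 − 68.628 + 252.84 − 24.928 = 166.484.
∂x/∂M = +0.0588, so E_I = 0.0588·(4300/166.484) ≈ 1.519.
E_I > 1: normal good (luxury).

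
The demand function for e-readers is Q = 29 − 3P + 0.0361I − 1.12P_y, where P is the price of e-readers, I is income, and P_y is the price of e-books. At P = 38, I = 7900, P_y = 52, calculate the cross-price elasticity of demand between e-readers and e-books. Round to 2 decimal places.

-0.41

Evaluating quantity at (P, I, P_y) gives Q = 29 − 3(38) + 0.0361(7900) − 1.12(52) = 29 − 114 + 285.19 − 58.24 = 141.95.
∂Q/∂P_y = −1.12, so E_xy = -1.12·(52/141.95) ≈ -0.41.
E_xy < 0: the goods are complements.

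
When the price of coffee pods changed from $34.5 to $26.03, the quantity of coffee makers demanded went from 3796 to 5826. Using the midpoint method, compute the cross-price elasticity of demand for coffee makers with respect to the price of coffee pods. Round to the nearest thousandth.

-1.508

%ΔQ_x = (5826 − 3796)/[(3796+5826)/2] = 2030/4811 ≈ 0.4219.
%ΔP_y = (26.03 − 34.5)/[(34.5+26.03)/2] ≈ -0.2799.
E_xy = 0.4219/-0.2799 ≈ -1.508.
E_xy < 0, so coffee makers and coffee pods are complements.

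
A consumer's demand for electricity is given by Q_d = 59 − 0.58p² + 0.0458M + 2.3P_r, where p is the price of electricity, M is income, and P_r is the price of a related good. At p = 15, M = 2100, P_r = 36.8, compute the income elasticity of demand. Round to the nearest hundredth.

0.88

First evaluate Q_d: 59 − 0.58(15)² + 0.0458(2100) + 2.3(36.8) = 59 − 130.5 + 96.18 + 84.64 = 109.32.
∂Q_d/∂M = +0.0458, so E_I = 0.0458·(2100/109.32) ≈ 0.88.
E_I ∈ (0,1): normal good (necessity).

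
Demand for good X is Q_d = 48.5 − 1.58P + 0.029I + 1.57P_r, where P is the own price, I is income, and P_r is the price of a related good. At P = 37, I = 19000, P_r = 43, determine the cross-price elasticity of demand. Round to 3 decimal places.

Evaluating quantity at (P, I, P_r) gives Q_d = 48.5 − 1.58(37) + 0.029(19000) + 1.57(43) = 48.5 − 58.46 + 551 + 67.51 = 608.55.
∂Q_d/∂P_r = +1.57, so E_xy = 1.57·(43/608.55) ≈ 0.111.
E_xy > 0: the goods are substitutes.

0.111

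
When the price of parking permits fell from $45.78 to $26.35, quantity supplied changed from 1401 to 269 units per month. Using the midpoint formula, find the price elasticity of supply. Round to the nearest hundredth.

2.52

%Δq = (269 − 1401)/[(1401 + 269)/2] = -1132/835 ≈ -1.3557.
%ΔP = (26.35 − 45.78)/[(45.78 + 26.35)/2] = -19.43/36.065 ≈ -0.5387.
Arc elasticity E = %Δq/%ΔP ≈ -1.3557/-0.5387 ≈ 2.52.
|E| > 1: supply is elastic over this range.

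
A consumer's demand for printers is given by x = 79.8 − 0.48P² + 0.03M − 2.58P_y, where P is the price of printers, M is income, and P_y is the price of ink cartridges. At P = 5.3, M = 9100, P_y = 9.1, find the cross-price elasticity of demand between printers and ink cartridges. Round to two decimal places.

-0.07

x = 79.8 − 0.48(5.3)² + 0.03(9100) − 2.58(9.1) = 79.8 − 13.4832 + 273 − 23.478 = 315.8388.
∂x/∂P_y = −2.58, so E_xy = -2.58·(9.1/315.8388) ≈ -0.07.
E_xy < 0: the goods are complements.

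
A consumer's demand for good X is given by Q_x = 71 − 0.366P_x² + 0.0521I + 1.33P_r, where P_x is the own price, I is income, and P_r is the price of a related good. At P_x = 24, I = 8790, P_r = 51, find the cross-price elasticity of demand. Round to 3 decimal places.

0.176

Evaluating quantity at (P_x, I, P_r) gives Q_x = 71 − 0.366(24)² + 0.0521(8790) + 1.33(51) = 71 − 210.816 + 457.959 + 67.83 = 385.973.
∂Q_x/∂P_r = +1.33, so E_xy = 1.33·(51/385.973) ≈ 0.176.
E_xy > 0: the goods are substitutes.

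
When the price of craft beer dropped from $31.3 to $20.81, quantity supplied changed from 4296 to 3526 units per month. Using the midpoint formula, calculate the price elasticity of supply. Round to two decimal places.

%ΔQ = (3526 − 4296)/[(4296 + 3526)/2] = -770/3911 ≈ -0.1969.
%Δp = (20.81 − 31.3)/[(31.3 + 20.81)/2] = -10.49/26.055 ≈ -0.4026.
Arc elasticity E = %ΔQ/%Δp ≈ -0.1969/-0.4026 ≈ 0.49.
|E| < 1: supply is inelastic over this range.

0.49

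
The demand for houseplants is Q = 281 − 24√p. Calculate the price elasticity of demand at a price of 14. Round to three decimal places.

-0.235

At p = 14, Q = 191.2002.
dQ/dp = −24/(2√p) = −24/(2·3.7417).
Point elasticity E = (dQ/dp)·(p/Q) = -3.2071 × 14/191.2002 ≈ -0.235.
|E| < 1, so demand is inelastic at this price.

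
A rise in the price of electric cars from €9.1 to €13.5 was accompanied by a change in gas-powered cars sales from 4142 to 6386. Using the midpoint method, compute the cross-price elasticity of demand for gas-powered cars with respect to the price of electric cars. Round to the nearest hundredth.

1.09

%ΔQ_x = (6386 − 4142)/[(4142+6386)/2] = 2244/5264 ≈ 0.4263.
%ΔP_y = (13.5 − 9.1)/[(9.1+13.5)/2] ≈ 0.3894.
E_xy = 0.4263/0.3894 ≈ 1.09.
E_xy > 0, so gas-powered cars and electric cars are substitutes.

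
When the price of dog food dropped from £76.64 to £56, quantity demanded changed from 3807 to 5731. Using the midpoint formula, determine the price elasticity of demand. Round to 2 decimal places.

-1.30

%Δq = (5731 − 3807)/[(3807 + 5731)/2] = 1924/4769 ≈ 0.4034.
%Δp = (56 − 76.64)/[(76.64 + 56)/2] = -20.64/66.32 ≈ -0.3112.
Arc elasticity E = %Δq/%Δp ≈ 0.4034/-0.3112 ≈ -1.30.
|E| > 1: demand is elastic over this range.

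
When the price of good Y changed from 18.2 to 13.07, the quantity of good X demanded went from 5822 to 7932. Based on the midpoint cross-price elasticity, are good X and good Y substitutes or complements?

complements

%ΔQ_x = (7932 − 5822)/[(5822+7932)/2] = 2110/6877 ≈ 0.3068.
%ΔP_y = (13.07 − 18.2)/[(18.2+13.07)/2] ≈ -0.3281.
E_xy = 0.3068/-0.3281 ≈ -0.935.
E_xy < 0, so the goods are complements.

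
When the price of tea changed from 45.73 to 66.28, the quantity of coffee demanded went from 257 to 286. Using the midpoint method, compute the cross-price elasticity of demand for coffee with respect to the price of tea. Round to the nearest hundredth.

%ΔQ_x = (286 − 257)/[(257+286)/2] = 29/271.5 ≈ 0.1068.
%ΔP_y = (66.28 − 45.73)/[(45.73+66.28)/2] ≈ 0.3669.
E_xy = 0.1068/0.3669 ≈ 0.29.
E_xy > 0, so coffee and tea are substitutes.

0.29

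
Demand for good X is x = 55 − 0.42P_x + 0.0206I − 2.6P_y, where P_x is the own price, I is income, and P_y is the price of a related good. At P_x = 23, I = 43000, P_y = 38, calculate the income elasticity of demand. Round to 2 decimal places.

1.06

Evaluating quantity at (P_x, I, P_y) gives x = 55 − 0.42(23) + 0.0206(43000) − 2.6(38) = 55 − 9.66 + 885.8 − 98.8 = 832.34.
∂x/∂I = +0.0206, so E_I = 0.0206·(43000/832.34) ≈ 1.06.
E_I > 1: normal good (luxury).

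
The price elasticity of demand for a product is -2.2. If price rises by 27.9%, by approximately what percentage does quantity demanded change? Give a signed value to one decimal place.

%ΔQ ≈ E × %ΔP = (-2.2) × (27.9%) ≈ -61.4%.

-61.4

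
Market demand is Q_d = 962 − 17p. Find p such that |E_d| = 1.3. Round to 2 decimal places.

Set −bp/(a − bp) = −1.3 ⇒ bp = 1.3(a − bp) ⇒ bp(1+1.3) = 1.3·a.
p = 1.3·962/(17·2.3) ≈ 31.98.

31.98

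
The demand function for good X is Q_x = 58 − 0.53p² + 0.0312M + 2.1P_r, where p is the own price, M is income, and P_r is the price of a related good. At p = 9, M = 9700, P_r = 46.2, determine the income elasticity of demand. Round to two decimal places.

At the given point, Q_x = 58 − 0.53(9)² + 0.0312(9700) + 2.1(46.2) = 58 − 42.93 + 302.64 + 97.02 = 414.73.
∂Q_x/∂M = +0.0312, so E_I = 0.0312·(9700/414.73) ≈ 0.73.
E_I ∈ (0,1): normal good (necessity).

0.73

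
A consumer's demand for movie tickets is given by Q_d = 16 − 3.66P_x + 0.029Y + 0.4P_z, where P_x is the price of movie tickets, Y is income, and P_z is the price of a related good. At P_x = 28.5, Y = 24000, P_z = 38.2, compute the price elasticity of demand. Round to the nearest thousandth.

-0.167

At the given point, Q_d = 16 − 3.66(28.5) + 0.029(24000) + 0.4(38.2) = 16 − 104.31 + 696 + 15.28 = 622.97.
∂Q_d/∂P_x = −3.66, so E_p = (−3.66)·(28.5/622.97) ≈ -0.167.
|E_p| < 1: demand is inelastic.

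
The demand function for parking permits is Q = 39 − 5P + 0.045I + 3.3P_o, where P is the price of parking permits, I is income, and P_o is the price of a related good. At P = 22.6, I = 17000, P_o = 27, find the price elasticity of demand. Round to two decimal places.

First evaluate Q: 39 − 5(22.6) + 0.045(17000) + 3.3(27) = 39 − 113 + 765 + 89.1 = 780.1.
∂Q/∂P = −5, so E_p = (−5)·(22.6/780.1) ≈ -0.14.
|E_p| < 1: demand is inelastic.

-0.14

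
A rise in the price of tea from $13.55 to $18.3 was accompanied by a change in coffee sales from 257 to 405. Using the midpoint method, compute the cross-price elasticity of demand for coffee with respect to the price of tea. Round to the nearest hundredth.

1.50

%ΔQ_x = (405 − 257)/[(257+405)/2] = 148/331 ≈ 0.4471.
%ΔP_y = (18.3 − 13.55)/[(13.55+18.3)/2] ≈ 0.2983.
E_xy = 0.4471/0.2983 ≈ 1.50.
E_xy > 0, so coffee and tea are substitutes.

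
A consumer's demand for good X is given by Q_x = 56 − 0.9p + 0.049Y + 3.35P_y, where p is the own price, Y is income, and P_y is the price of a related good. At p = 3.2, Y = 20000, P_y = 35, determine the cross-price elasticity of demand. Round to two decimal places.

0.10

First evaluate Q_x: 56 − 0.9(3.2) + 0.049(20000) + 3.35(35) = 56 − 2.88 + 980 + 117.25 = 1150.37.
∂Q_x/∂P_y = +3.35, so E_xy = 3.35·(35/1150.37) ≈ 0.10.
E_xy > 0: the goods are substitutes.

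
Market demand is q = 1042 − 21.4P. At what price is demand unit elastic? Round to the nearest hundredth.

For linear demand q = a − bP, E = −bP/(a − bP). |E| = 1 ⇒ bP = a − bP ⇒ P = a/(2b).
P = 1042/(2·21.4) ≈ 24.35.

24.35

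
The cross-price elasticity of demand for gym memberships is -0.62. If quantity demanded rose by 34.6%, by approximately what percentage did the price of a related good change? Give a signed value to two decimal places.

%ΔQ ≈ E × %ΔP_y ⇒ %ΔP_y = %ΔQ / E = (34.6%)/(-0.62) ≈ -55.81%.

-55.81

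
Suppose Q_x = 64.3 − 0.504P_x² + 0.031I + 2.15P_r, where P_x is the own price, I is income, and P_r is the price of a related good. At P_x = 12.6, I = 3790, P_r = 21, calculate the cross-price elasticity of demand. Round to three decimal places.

0.307

First evaluate Q_x: 64.3 − 0.504(12.6)² + 0.031(3790) + 2.15(21) = 64.3 − 80.015 + 117.49 + 45.15 = 146.925.
∂Q_x/∂P_r = +2.15, so E_xy = 2.15·(21/146.925) ≈ 0.307.
E_xy > 0: the goods are substitutes.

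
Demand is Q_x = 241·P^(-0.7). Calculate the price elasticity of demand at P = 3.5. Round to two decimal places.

For a Cobb–Douglas (constant-elasticity) form Q_x = A·P^α·…, the elasticity with respect to P equals the exponent α at every point.
Here the exponent on P is -0.7, so the price elasticity of demand is -0.70.

-0.70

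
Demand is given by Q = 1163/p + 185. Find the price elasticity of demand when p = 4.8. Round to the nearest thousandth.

-0.567

At p = 4.8, Q = 427.2917.
dQ/dp = −1163/p² = −50.4774.
Point elasticity E = (dQ/dp)·(p/Q) = -50.4774 × 4.8/427.2917 ≈ -0.567.
|E| < 1, so demand is inelastic at this price.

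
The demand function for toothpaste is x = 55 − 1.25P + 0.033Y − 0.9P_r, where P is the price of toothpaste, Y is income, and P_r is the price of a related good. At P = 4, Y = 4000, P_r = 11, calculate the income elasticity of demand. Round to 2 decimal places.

At the given point, x = 55 − 1.25(4) + 0.033(4000) − 0.9(11) = 55 − 5 + 132 − 9.9 = 172.1.
∂x/∂Y = +0.033, so E_I = 0.033·(4000/172.1) ≈ 0.77.
E_I ∈ (0,1): normal good (necessity).

0.77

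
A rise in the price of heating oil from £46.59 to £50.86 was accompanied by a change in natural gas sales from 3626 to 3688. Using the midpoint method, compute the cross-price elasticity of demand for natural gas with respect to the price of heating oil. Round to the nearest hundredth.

0.19

%ΔQ_x = (3688 − 3626)/[(3626+3688)/2] = 62/3657 ≈ 0.0170.
%ΔP_y = (50.86 − 46.59)/[(46.59+50.86)/2] ≈ 0.0876.
E_xy = 0.0170/0.0876 ≈ 0.19.
E_xy > 0, so natural gas and heating oil are substitutes.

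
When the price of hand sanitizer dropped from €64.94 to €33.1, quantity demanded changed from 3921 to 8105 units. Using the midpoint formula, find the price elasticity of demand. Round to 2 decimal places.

%ΔQ = (8105 − 3921)/[(3921 + 8105)/2] = 4184/6013 ≈ 0.6958.
%Δp = (33.1 − 64.94)/[(64.94 + 33.1)/2] = -31.84/49.02 ≈ -0.6495.
Arc elasticity E = %ΔQ/%Δp ≈ 0.6958/-0.6495 ≈ -1.07.
|E| > 1: demand is elastic over this range.

-1.07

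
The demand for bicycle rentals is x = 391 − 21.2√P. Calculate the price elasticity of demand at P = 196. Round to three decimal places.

At P = 196, x = 94.2.
dx/dP = −21.2/(2√P) = −21.2/(2·14).
Point elasticity E = (dx/dP)·(P/x) = -0.7571 × 196/94.2 ≈ -1.575.
|E| > 1, so demand is elastic at this price.

-1.575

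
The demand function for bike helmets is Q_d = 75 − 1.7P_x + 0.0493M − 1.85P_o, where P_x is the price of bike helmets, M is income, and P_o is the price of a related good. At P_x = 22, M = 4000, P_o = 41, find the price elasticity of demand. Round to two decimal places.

-0.24

First evaluate Q_d: 75 − 1.7(22) + 0.0493(4000) − 1.85(41) = 75 − 37.4 + 197.2 − 75.85 = 158.95.
∂Q_d/∂P_x = −1.7, so E_p = (−1.7)·(22/158.95) ≈ -0.24.
|E_p| < 1: demand is inelastic.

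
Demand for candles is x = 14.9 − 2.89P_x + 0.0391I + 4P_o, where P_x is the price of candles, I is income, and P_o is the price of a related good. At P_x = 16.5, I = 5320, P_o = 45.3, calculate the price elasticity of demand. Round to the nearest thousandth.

At the given point, x = 14.9 − 2.89(16.5) + 0.0391(5320) + 4(45.3) = 14.9 − 47.685 + 208.012 + 181.2 = 356.427.
∂x/∂P_x = −2.89, so E_p = (−2.89)·(16.5/356.427) ≈ -0.134.
|E_p| < 1: demand is inelastic.

-0.134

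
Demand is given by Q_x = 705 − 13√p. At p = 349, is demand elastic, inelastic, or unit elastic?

inelastic

At p = 349, Q_x = 462.14.
dQ_x/dp = −13/(2√p) = −13/(2·18.6815).
Point elasticity E = (dQ_x/dp)·(p/Q_x) = -0.3479 × 349/462.14 ≈ -0.263.
|E| ≈ 0.263 < 1, so demand is inelastic.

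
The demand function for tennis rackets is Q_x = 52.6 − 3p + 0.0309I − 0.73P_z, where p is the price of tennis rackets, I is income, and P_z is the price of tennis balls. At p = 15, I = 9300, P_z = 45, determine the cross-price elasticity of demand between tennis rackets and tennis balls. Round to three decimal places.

-0.125

First evaluate Q_x: 52.6 − 3(15) + 0.0309(9300) − 0.73(45) = 52.6 − 45 + 287.37 − 32.85 = 262.12.
∂Q_x/∂P_z = −0.73, so E_xy = -0.73·(45/262.12) ≈ -0.125.
E_xy < 0: the goods are complements.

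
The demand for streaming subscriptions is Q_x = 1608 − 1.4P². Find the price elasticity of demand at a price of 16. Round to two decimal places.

At P = 16, Q_x = 1249.6.
dQ_x/dP = −2·1.4·P = −44.8.
Point elasticity E = (dQ_x/dP)·(P/Q_x) = -44.8 × 16/1249.6 ≈ -0.57.
|E| < 1, so demand is inelastic at this price.

-0.57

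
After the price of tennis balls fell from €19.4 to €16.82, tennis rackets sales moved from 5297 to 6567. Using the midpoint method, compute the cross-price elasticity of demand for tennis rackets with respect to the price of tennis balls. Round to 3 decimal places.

%ΔQ_x = (6567 − 5297)/[(5297+6567)/2] = 1270/5932 ≈ 0.2141.
%ΔP_y = (16.82 − 19.4)/[(19.4+16.82)/2] ≈ -0.1425.
E_xy = 0.2141/-0.1425 ≈ -1.503.
E_xy < 0, so tennis rackets and tennis balls are complements.

-1.503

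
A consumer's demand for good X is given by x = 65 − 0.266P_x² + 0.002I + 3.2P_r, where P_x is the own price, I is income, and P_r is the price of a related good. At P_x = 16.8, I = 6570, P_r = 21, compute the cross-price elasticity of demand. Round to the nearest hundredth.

0.96

At the given point, x = 65 − 0.266(16.8)² + 0.002(6570) + 3.2(21) = 65 − 75.0758 + 13.14 + 67.2 = 70.2642.
∂x/∂P_r = +3.2, so E_xy = 3.2·(21/70.2642) ≈ 0.96.
E_xy > 0: the goods are substitutes.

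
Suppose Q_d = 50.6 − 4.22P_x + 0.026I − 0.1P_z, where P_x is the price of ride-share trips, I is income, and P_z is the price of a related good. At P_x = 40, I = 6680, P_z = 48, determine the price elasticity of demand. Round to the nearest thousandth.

Q_d = 50.6 − 4.22(40) + 0.026(6680) − 0.1(48) = 50.6 − 168.8 + 173.68 − 4.8 = 50.68.
∂Q_d/∂P_x = −4.22, so E_p = (−4.22)·(40/50.68) ≈ -3.331.
|E_p| > 1: demand is elastic.

-3.331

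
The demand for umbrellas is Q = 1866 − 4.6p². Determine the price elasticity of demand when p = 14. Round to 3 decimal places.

-1.870

At p = 14, Q = 964.4.
dQ/dp = −2·4.6·p = −128.8.
Point elasticity E = (dQ/dp)·(p/Q) = -128.8 × 14/964.4 ≈ -1.870.
|E| > 1, so demand is elastic at this price.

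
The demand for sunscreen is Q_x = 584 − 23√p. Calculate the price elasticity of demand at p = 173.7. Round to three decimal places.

-0.540

At p = 173.7, Q_x = 280.8708.
dQ_x/dp = −23/(2√p) = −23/(2·13.1795).
Point elasticity E = (dQ_x/dp)·(p/Q_x) = -0.8726 × 173.7/280.8708 ≈ -0.540.
|E| < 1, so demand is inelastic at this price.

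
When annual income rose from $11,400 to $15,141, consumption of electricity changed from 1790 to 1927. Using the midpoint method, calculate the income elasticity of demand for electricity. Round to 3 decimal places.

%ΔQ = (1927 − 1790)/[(1790+1927)/2] = 137/1858.5 ≈ 0.0737.
%ΔI = (15,141 − 11,400)/[(11,400+15,141)/2] = 3741/13270.5 ≈ 0.2819.
E_I = %ΔQ/%ΔI ≈ 0.261.
E_I ∈ (0,1): normal good (necessity).

0.261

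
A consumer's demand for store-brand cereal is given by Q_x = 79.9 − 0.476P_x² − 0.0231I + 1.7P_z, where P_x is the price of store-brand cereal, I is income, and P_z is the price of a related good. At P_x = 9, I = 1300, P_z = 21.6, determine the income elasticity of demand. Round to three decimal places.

At the given point, Q_x = 79.9 − 0.476(9)² − 0.0231(1300) + 1.7(21.6) = 79.9 − 38.556 − 30.03 + 36.72 = 48.034.
∂Q_x/∂I = −0.0231, so E_I = -0.0231·(1300/48.034) ≈ -0.625.
E_I < 0: inferior good.

-0.625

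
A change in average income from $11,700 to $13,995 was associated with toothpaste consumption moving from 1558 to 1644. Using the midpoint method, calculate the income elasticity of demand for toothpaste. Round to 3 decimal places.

0.301

%ΔQ = (1644 − 1558)/[(1558+1644)/2] = 86/1601 ≈ 0.0537.
%ΔY = (13,995 − 11,700)/[(11,700+13,995)/2] = 2295/12847.5 ≈ 0.1786.
E_I = %ΔQ/%ΔY ≈ 0.301.
E_I ∈ (0,1): normal good (necessity).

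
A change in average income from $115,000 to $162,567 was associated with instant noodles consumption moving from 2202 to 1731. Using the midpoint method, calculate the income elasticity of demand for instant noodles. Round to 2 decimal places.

%ΔQ = (1731 − 2202)/[(2202+1731)/2] = -471/1966.5 ≈ -0.2395.
%ΔY = (162,567 − 115,000)/[(115,000+162,567)/2] = 47567/138783.5 ≈ 0.3427.
E_I = %ΔQ/%ΔY ≈ -0.70.
E_I < 0: inferior good.

-0.70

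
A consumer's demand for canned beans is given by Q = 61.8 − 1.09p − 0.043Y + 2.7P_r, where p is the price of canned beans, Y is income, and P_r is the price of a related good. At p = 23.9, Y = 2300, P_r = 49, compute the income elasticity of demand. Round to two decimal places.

Q = 61.8 − 1.09(23.9) − 0.043(2300) + 2.7(49) = 61.8 − 26.051 − 98.9 + 132.3 = 69.149.
∂Q/∂Y = −0.043, so E_I = -0.043·(2300/69.149) ≈ -1.43.
E_I < 0: inferior good.

-1.43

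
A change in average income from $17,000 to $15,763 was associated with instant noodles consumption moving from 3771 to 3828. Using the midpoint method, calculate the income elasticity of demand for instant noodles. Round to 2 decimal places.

-0.20

%ΔQ = (3828 − 3771)/[(3771+3828)/2] = 57/3799.5 ≈ 0.0150.
%ΔY = (15,763 − 17,000)/[(17,000+15,763)/2] = -1237/16381.5 ≈ -0.0755.
E_I = %ΔQ/%ΔY ≈ -0.20.
E_I < 0: inferior good.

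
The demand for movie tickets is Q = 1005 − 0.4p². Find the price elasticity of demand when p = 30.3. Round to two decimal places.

-1.15

At p = 30.3, Q = 637.764.
dQ/dp = −2·0.4·p = −24.24.
Point elasticity E = (dQ/dp)·(p/Q) = -24.24 × 30.3/637.764 ≈ -1.15.
|E| > 1, so demand is elastic at this price.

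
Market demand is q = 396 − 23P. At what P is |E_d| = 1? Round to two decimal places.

8.61

For linear demand q = a − bP, E = −bP/(a − bP). |E| = 1 ⇒ bP = a − bP ⇒ P = a/(2b).
P = 396/(2·23) ≈ 8.61.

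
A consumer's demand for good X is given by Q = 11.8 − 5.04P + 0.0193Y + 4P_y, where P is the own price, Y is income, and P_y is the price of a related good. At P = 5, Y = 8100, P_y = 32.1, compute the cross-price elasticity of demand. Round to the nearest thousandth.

Substituting, Q = 11.8 − 5.04(5) + 0.0193(8100) + 4(32.1) = 11.8 − 25.2 + 156.33 + 128.4 = 271.33.
∂Q/∂P_y = +4, so E_xy = 4·(32.1/271.33) ≈ 0.473.
E_xy > 0: the goods are substitutes.

0.473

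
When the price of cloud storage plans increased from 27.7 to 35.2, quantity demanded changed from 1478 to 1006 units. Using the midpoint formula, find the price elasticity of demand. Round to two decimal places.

-1.59

%ΔQ = (1006 − 1478)/[(1478 + 1006)/2] = -472/1242 ≈ -0.3800.
%Δp = (35.2 − 27.7)/[(27.7 + 35.2)/2] = 7.5/31.45 ≈ 0.2385.
Arc elasticity E = %ΔQ/%Δp ≈ -0.3800/0.2385 ≈ -1.59.
|E| > 1: demand is elastic over this range.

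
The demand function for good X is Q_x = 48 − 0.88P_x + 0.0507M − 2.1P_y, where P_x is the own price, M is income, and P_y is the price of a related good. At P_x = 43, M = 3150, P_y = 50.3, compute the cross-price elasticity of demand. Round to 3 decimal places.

First evaluate Q_x: 48 − 0.88(43) + 0.0507(3150) − 2.1(50.3) = 48 − 37.84 + 159.705 − 105.63 = 64.235.
∂Q_x/∂P_y = −2.1, so E_xy = -2.1·(50.3/64.235) ≈ -1.644.
E_xy < 0: the goods are complements.

-1.644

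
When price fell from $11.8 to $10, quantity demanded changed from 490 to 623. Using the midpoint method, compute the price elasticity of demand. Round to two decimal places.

-1.45

%ΔQ = (623 − 490)/[(490 + 623)/2] = 133/556.5 ≈ 0.2390.
%Δp = (10 − 11.8)/[(11.8 + 10)/2] = -1.8/10.9 ≈ -0.1651.
Arc elasticity E = %ΔQ/%Δp ≈ 0.2390/-0.1651 ≈ -1.45.
|E| > 1: demand is elastic over this range.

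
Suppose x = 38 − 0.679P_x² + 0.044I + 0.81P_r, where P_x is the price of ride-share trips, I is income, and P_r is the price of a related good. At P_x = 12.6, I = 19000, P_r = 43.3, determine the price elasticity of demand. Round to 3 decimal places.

-0.269

x = 38 − 0.679(12.6)² + 0.044(19000) + 0.81(43.3) = 38 − 107.798 + 836 + 35.073 = 801.275.
∂x/∂P_x = −2·0.679·P_x = -17.1108, so E_p = -17.1108·(12.6/801.275) ≈ -0.269.
|E_p| < 1: demand is inelastic.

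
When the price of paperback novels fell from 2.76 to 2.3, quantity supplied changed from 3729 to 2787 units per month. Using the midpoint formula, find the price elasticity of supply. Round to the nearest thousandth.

1.590

%Δq = (2787 − 3729)/[(3729 + 2787)/2] = -942/3258 ≈ -0.2891.
%ΔP = (2.3 − 2.76)/[(2.76 + 2.3)/2] = -0.46/2.53 ≈ -0.1818.
Arc elasticity E = %Δq/%ΔP ≈ -0.2891/-0.1818 ≈ 1.590.
|E| > 1: supply is elastic over this range.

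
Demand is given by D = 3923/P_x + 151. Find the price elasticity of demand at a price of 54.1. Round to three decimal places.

At P_x = 54.1, D = 223.5139.
dD/dP_x = −3923/P_x² = −1.3404.
Point elasticity E = (dD/dP_x)·(P_x/D) = -1.3404 × 54.1/223.5139 ≈ -0.324.
|E| < 1, so demand is inelastic at this price.

-0.324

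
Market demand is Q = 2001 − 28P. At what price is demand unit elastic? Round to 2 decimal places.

35.73

For linear demand Q = a − bP, E = −bP/(a − bP). |E| = 1 ⇒ bP = a − bP ⇒ P = a/(2b).
P = 2001/(2·28) ≈ 35.73.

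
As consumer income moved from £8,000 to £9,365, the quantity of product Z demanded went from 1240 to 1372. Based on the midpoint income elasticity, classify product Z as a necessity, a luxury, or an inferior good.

necessity

%ΔQ = (1372 − 1240)/[(1240+1372)/2] = 132/1306 ≈ 0.1011.
%ΔI = (9,365 − 8,000)/[(8,000+9,365)/2] = 1365/8682.5 ≈ 0.1572.
E_I = %ΔQ/%ΔI ≈ 0.643.
E_I ∈ (0,1): normal good (necessity).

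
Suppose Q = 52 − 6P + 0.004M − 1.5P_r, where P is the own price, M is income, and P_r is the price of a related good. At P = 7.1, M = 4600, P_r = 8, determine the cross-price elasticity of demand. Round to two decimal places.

-0.76

Evaluating quantity at (P, M, P_r) gives Q = 52 − 6(7.1) + 0.004(4600) − 1.5(8) = 52 − 42.6 + 18.4 − 12 = 15.8.
∂Q/∂P_r = −1.5, so E_xy = -1.5·(8/15.8) ≈ -0.76.
E_xy < 0: the goods are complements.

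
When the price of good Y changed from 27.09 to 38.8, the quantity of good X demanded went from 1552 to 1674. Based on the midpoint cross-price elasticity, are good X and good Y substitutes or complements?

substitutes

%ΔQ_x = (1674 − 1552)/[(1552+1674)/2] = 122/1613 ≈ 0.0756.
%ΔP_y = (38.8 − 27.09)/[(27.09+38.8)/2] ≈ 0.3554.
E_xy = 0.0756/0.3554 ≈ 0.213.
E_xy > 0, so the goods are substitutes.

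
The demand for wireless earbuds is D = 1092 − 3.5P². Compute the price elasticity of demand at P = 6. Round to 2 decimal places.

-0.26

At P = 6, D = 966.
dD/dP = −2·3.5·P = −42.
Point elasticity E = (dD/dP)·(P/D) = -42 × 6/966 ≈ -0.26.
|E| < 1, so demand is inelastic at this price.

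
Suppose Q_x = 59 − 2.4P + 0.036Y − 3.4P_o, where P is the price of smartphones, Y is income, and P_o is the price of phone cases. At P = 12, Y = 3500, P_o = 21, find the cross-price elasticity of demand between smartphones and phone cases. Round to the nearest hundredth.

-0.84

Substituting, Q_x = 59 − 2.4(12) + 0.036(3500) − 3.4(21) = 59 − 28.8 + 126 − 71.4 = 84.8.
∂Q_x/∂P_o = −3.4, so E_xy = -3.4·(21/84.8) ≈ -0.84.
E_xy < 0: the goods are complements.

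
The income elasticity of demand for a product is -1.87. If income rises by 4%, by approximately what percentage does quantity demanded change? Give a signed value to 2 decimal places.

-7.48

%ΔQ ≈ E × %ΔI = (-1.87) × (4%) = -7.48%.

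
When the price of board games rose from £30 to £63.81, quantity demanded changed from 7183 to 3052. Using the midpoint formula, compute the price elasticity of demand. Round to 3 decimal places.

%Δq = (3052 − 7183)/[(7183 + 3052)/2] = -4131/5117.5 ≈ -0.8072.
%ΔP = (63.81 − 30)/[(30 + 63.81)/2] = 33.81/46.905 ≈ 0.7208.
Arc elasticity E = %Δq/%ΔP ≈ -0.8072/0.7208 ≈ -1.120.
|E| > 1: demand is elastic over this range.

-1.120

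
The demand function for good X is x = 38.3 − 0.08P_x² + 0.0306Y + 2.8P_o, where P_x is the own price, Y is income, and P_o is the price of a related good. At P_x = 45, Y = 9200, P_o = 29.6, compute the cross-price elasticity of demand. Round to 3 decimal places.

0.344

x = 38.3 − 0.08(45)² + 0.0306(9200) + 2.8(29.6) = 38.3 − 162 + 281.52 + 82.88 = 240.7.
∂x/∂P_o = +2.8, so E_xy = 2.8·(29.6/240.7) ≈ 0.344.
E_xy > 0: the goods are substitutes.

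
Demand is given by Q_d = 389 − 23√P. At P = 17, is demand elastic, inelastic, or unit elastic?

At P = 17, Q_d = 294.1686.
dQ_d/dP = −23/(2√P) = −23/(2·4.1231).
Point elasticity E = (dQ_d/dP)·(P/Q_d) = -2.7892 × 17/294.1686 ≈ -0.161.
|E| ≈ 0.161 < 1, so demand is inelastic.

inelastic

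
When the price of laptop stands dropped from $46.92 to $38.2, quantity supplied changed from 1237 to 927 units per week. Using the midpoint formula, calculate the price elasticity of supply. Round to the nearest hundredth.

1.40

%ΔQ = (927 − 1237)/[(1237 + 927)/2] = -310/1082 ≈ -0.2865.
%ΔP = (38.2 − 46.92)/[(46.92 + 38.2)/2] = -8.72/42.56 ≈ -0.2049.
Arc elasticity E = %ΔQ/%ΔP ≈ -0.2865/-0.2049 ≈ 1.40.
|E| > 1: supply is elastic over this range.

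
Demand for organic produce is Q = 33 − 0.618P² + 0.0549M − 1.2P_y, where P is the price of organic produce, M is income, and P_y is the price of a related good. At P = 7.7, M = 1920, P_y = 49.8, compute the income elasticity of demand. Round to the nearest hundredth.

2.51

Substituting, Q = 33 − 0.618(7.7)² + 0.0549(1920) − 1.2(49.8) = 33 − 36.6412 + 105.408 − 59.76 = 42.0068.
∂Q/∂M = +0.0549, so E_I = 0.0549·(1920/42.0068) ≈ 2.51.
E_I > 1: normal good (luxury).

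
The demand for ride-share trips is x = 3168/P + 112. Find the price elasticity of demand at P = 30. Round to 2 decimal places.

At P = 30, x = 217.6.
dx/dP = −3168/P² = −3.52.
Point elasticity E = (dx/dP)·(P/x) = -3.52 × 30/217.6 ≈ -0.49.
|E| < 1, so demand is inelastic at this price.

-0.49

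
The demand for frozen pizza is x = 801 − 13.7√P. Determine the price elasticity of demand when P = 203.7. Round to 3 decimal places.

At P = 203.7, x = 605.4688.
dx/dP = −13.7/(2√P) = −13.7/(2·14.2724).
Point elasticity E = (dx/dP)·(P/x) = -0.4799 × 203.7/605.4688 ≈ -0.161.
|E| < 1, so demand is inelastic at this price.

-0.161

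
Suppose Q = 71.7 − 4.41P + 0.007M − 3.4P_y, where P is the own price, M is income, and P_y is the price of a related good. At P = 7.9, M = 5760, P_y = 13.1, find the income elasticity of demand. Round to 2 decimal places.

Evaluating quantity at (P, M, P_y) gives Q = 71.7 − 4.41(7.9) + 0.007(5760) − 3.4(13.1) = 71.7 − 34.839 + 40.32 − 44.54 = 32.641.
∂Q/∂M = +0.007, so E_I = 0.007·(5760/32.641) ≈ 1.24.
E_I > 1: normal good (luxury).

1.24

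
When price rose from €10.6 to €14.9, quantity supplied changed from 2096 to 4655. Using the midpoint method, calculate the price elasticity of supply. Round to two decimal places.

2.25

%ΔQ = (4655 − 2096)/[(2096 + 4655)/2] = 2559/3375.5 ≈ 0.7581.
%ΔP = (14.9 − 10.6)/[(10.6 + 14.9)/2] = 4.3/12.75 ≈ 0.3373.
Arc elasticity E = %ΔQ/%ΔP ≈ 0.7581/0.3373 ≈ 2.25.
|E| > 1: supply is elastic over this range.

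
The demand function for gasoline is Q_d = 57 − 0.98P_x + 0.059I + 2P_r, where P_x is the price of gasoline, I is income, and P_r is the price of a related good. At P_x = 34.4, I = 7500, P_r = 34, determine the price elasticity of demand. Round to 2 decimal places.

-0.06

Evaluating quantity at (P_x, I, P_r) gives Q_d = 57 − 0.98(34.4) + 0.059(7500) + 2(34) = 57 − 33.712 + 442.5 + 68 = 533.788.
∂Q_d/∂P_x = −0.98, so E_p = (−0.98)·(34.4/533.788) ≈ -0.06.
|E_p| < 1: demand is inelastic.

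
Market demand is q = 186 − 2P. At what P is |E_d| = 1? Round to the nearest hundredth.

46.50

For linear demand q = a − bP, E = −bP/(a − bP). |E| = 1 ⇒ bP = a − bP ⇒ P = a/(2b).
P = 186/(2·2) = 46.50.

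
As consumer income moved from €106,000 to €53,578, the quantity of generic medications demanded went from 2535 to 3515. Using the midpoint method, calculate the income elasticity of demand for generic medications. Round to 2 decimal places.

-0.49

%ΔQ = (3515 − 2535)/[(2535+3515)/2] = 980/3025 ≈ 0.3240.
%ΔI = (53,578 − 106,000)/[(106,000+53,578)/2] = -52422/79789 ≈ -0.6570.
E_I = %ΔQ/%ΔI ≈ -0.49.
E_I < 0: inferior good.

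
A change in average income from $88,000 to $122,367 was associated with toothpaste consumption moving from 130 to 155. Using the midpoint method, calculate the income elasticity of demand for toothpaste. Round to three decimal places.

0.537

%ΔQ = (155 − 130)/[(130+155)/2] = 25/142.5 ≈ 0.1754.
%ΔY = (122,367 − 88,000)/[(88,000+122,367)/2] = 34367/105183.5 ≈ 0.3267.
E_I = %ΔQ/%ΔY ≈ 0.537.
E_I ∈ (0,1): normal good (necessity).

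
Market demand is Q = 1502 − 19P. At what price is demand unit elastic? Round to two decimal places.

For linear demand Q = a − bP, E = −bP/(a − bP). |E| = 1 ⇒ bP = a − bP ⇒ P = a/(2b).
P = 1502/(2·19) ≈ 39.53.

39.53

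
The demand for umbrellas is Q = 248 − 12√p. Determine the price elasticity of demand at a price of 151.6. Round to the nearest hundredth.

At p = 151.6, Q = 100.2489.
dQ/dp = −12/(2√p) = −12/(2·12.3126).
Point elasticity E = (dQ/dp)·(p/Q) = -0.4873 × 151.6/100.2489 ≈ -0.74.
|E| < 1, so demand is inelastic at this price.

-0.74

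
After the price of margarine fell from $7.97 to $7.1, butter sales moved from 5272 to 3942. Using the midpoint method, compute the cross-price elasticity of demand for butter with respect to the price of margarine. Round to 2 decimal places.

2.50

%ΔQ_x = (3942 − 5272)/[(5272+3942)/2] = -1330/4607 ≈ -0.2887.
%ΔP_y = (7.1 − 7.97)/[(7.97+7.1)/2] ≈ -0.1155.
E_xy = -0.2887/-0.1155 ≈ 2.50.
E_xy > 0, so butter and margarine are substitutes.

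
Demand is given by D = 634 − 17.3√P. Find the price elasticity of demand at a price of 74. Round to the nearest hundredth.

At P = 74, D = 485.1798.
dD/dP = −17.3/(2√P) = −17.3/(2·8.6023).
Point elasticity E = (dD/dP)·(P/D) = -1.0055 × 74/485.1798 ≈ -0.15.
|E| < 1, so demand is inelastic at this price.

-0.15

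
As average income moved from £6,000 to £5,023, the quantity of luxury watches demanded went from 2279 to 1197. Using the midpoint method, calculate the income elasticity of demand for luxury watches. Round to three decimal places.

%ΔQ = (1197 − 2279)/[(2279+1197)/2] = -1082/1738 ≈ -0.6226.
%ΔI = (5,023 − 6,000)/[(6,000+5,023)/2] = -977/5511.5 ≈ -0.1773.
E_I = %ΔQ/%ΔI ≈ 3.512.
E_I > 1: normal good (luxury).

3.512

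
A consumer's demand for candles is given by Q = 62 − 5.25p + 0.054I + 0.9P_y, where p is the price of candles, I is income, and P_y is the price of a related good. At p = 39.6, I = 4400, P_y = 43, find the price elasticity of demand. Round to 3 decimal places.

-1.594

Substituting, Q = 62 − 5.25(39.6) + 0.054(4400) + 0.9(43) = 62 − 207.9 + 237.6 + 38.7 = 130.4.
∂Q/∂p = −5.25, so E_p = (−5.25)·(39.6/130.4) ≈ -1.594.
|E_p| > 1: demand is elastic.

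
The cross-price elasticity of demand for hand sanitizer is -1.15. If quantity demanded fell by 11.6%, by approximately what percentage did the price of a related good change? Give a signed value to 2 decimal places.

%ΔQ ≈ E × %ΔP_y ⇒ %ΔP_y = %ΔQ / E = (-11.6%)/(-1.15) ≈ 10.09%.

10.09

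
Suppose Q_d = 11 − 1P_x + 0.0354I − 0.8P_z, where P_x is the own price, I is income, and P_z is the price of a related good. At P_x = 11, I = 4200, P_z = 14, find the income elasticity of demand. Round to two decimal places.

1.08

Substituting, Q_d = 11 − 1(11) + 0.0354(4200) − 0.8(14) = 11 − 11 + 148.68 − 11.2 = 137.48.
∂Q_d/∂I = +0.0354, so E_I = 0.0354·(4200/137.48) ≈ 1.08.
E_I > 1: normal good (luxury).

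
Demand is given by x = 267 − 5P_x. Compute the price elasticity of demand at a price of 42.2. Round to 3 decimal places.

At P_x = 42.2, x = 56.
dx/dP_x = −5.
Point elasticity E = (dx/dP_x)·(P_x/x) = -5 × 42.2/56 ≈ -3.768.
|E| > 1, so demand is elastic at this price.

-3.768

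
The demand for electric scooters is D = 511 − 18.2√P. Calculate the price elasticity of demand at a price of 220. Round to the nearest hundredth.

-0.56

At P = 220, D = 241.0504.
dD/dP = −18.2/(2√P) = −18.2/(2·14.8324).
Point elasticity E = (dD/dP)·(P/D) = -0.6135 × 220/241.0504 ≈ -0.56.
|E| < 1, so demand is inelastic at this price.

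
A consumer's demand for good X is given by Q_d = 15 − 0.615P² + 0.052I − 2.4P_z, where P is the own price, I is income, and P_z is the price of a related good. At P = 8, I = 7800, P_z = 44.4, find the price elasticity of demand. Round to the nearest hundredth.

First evaluate Q_d: 15 − 0.615(8)² + 0.052(7800) − 2.4(44.4) = 15 − 39.36 + 405.6 − 106.56 = 274.68.
∂Q_d/∂P = −2·0.615·P = -9.84, so E_p = -9.84·(8/274.68) ≈ -0.29.
|E_p| < 1: demand is inelastic.

-0.29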